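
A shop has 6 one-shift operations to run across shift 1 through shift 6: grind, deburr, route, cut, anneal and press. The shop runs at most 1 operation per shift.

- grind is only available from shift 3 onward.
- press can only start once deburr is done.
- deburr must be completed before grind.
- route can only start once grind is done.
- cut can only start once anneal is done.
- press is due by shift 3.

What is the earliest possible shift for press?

Precedence pushes press to at least shift 2; press's own window allows nothing later than shift 3.
press at shift 2 is achievable: press=shift 2, route=shift 4, grind=shift 3, anneal=shift 5, deburr=shift 1, cut=shift 6.

shift 2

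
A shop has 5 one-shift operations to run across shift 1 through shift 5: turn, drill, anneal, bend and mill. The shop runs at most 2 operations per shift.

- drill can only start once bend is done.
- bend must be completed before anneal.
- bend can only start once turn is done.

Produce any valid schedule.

drill -> shift 3; anneal -> shift 3; bend -> shift 2; mill -> shift 1; turn -> shift 1

Checking: turn(shift 1) before bend(shift 2); bend(shift 2) before drill(shift 3); bend(shift 2) before anneal(shift 3); max 2 per shift (cap 2).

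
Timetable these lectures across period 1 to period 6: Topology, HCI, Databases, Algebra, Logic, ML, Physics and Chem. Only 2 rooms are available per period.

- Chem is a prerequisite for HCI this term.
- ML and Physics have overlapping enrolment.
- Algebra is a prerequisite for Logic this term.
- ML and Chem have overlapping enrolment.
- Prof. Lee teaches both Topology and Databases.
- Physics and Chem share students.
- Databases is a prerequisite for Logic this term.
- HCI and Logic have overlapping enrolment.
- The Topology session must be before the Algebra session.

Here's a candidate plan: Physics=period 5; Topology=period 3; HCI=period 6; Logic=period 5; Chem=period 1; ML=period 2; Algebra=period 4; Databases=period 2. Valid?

ML and Chem have overlapping enrolment — holds.
Only 2 rooms are available per period — holds.
The Topology session must be before the Algebra session — holds.
Physics and Chem share students — holds.
Prof. Lee teaches both Topology and Databases — holds.
Chem is a prerequisite for HCI this term — holds.
Databases is a prerequisite for Logic this term — holds.
Algebra is a prerequisite for Logic this term — holds.
HCI and Logic have overlapping enrolment — holds.
ML and Physics have overlapping enrolment — holds.

Yes, all constraints hold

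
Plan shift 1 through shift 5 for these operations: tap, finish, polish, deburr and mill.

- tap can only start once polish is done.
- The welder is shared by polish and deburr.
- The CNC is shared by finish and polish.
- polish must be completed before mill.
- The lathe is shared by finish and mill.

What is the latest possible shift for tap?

shift 5

Precedence pushes tap to at least shift 2.
tap at shift 5 is achievable: finish=shift 3, deburr=shift 2, mill=shift 2, tap=shift 5, polish=shift 1.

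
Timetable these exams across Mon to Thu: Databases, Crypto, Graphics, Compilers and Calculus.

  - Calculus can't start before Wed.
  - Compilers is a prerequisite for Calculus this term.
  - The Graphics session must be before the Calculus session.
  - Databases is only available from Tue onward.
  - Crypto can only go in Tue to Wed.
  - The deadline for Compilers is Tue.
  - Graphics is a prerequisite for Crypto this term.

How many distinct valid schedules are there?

36

Splitting on Databases: it can be Tue (12), Wed (12), Thu (12). Listing each branch's schedules as (Crypto, Graphics, Compilers, Calculus):
Databases=Tue: (Tue,Mon,Mon,Wed) (Tue,Mon,Mon,Thu) (Tue,Mon,Tue,Wed) (Tue,Mon,Tue,Thu) (Wed,Mon,Mon,Wed) (Wed,Mon,Mon,Thu) (Wed,Mon,Tue,Wed) (Wed,Mon,Tue,Thu) (Wed,Tue,Mon,Wed) (Wed,Tue,Mon,Thu) (Wed,Tue,Tue,Wed) (Wed,Tue,Tue,Thu) — 12.
Databases=Wed: (Tue,Mon,Mon,Wed) (Tue,Mon,Mon,Thu) (Tue,Mon,Tue,Wed) (Tue,Mon,Tue,Thu) (Wed,Mon,Mon,Wed) (Wed,Mon,Mon,Thu) (Wed,Mon,Tue,Wed) (Wed,Mon,Tue,Thu) (Wed,Tue,Mon,Wed) (Wed,Tue,Mon,Thu) (Wed,Tue,Tue,Wed) (Wed,Tue,Tue,Thu) — 12.
Databases=Thu: (Tue,Mon,Mon,Wed) (Tue,Mon,Mon,Thu) (Tue,Mon,Tue,Wed) (Tue,Mon,Tue,Thu) (Wed,Mon,Mon,Wed) (Wed,Mon,Mon,Thu) (Wed,Mon,Tue,Wed) (Wed,Mon,Tue,Thu) (Wed,Tue,Mon,Wed) (Wed,Tue,Mon,Thu) (Wed,Tue,Tue,Wed) (Wed,Tue,Tue,Thu) — 12.
Summing: 12 + 12 + 12 = 36.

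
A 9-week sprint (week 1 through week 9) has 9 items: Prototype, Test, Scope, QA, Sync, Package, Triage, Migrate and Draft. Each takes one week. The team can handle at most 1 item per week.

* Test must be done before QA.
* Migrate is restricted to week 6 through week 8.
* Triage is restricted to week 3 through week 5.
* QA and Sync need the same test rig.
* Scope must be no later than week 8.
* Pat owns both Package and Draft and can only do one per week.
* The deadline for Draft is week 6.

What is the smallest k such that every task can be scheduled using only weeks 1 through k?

The precedence chain requires at least 2 distinct weeks.
With at most 1 per week and 9 tasks, at least 9 weeks are needed.
Migrate can't be placed before week 6, so the schedule must run through at least week 6.
9 works (last occupied week: week 9): for example Prototype=week 7, QA=week 5, Migrate=week 6, Scope=week 2, Draft=week 1, Triage=week 3, Package=week 9, Sync=week 8, Test=week 4.

9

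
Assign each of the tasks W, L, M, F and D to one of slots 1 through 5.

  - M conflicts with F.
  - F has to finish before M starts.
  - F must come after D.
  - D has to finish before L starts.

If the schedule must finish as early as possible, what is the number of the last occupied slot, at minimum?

3

The precedence chain requires at least 3 distinct slots.
3 works (last occupied slot: 3): for example L in 2, W in 1, F in 2, D in 1, M in 3.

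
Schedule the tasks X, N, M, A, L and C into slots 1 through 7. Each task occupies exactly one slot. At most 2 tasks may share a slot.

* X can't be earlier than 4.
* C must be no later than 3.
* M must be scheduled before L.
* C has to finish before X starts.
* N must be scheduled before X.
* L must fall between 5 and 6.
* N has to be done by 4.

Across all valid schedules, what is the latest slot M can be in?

5

Downstream work caps M at 5.
M at 5 is achievable: N in 1, M in 5, L in 6, A in 2, X in 4, C in 1.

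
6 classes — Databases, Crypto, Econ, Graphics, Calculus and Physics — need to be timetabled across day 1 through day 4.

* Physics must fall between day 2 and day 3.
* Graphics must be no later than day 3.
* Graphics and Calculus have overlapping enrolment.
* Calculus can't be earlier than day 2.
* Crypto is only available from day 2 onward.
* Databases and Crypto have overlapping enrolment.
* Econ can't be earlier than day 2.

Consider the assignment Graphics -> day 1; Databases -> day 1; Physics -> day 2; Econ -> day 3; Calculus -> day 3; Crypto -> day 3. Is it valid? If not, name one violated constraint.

Databases and Crypto have overlapping enrolment — holds.
Physics must fall between day 2 and day 3 — holds.
Calculus can't be earlier than day 2 — holds.
Graphics and Calculus have overlapping enrolment — holds.
Crypto is only available from day 2 onward — holds.
Graphics must be no later than day 3 — holds.
Econ can't be earlier than day 2 — holds.

Valid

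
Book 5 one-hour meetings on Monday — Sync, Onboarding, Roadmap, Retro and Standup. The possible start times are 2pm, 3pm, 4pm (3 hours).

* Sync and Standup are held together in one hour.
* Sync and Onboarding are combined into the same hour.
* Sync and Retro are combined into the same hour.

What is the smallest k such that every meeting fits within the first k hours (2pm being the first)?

1 hour

1 works (last occupied hour: 2pm): for example Onboarding -> 2pm; Standup -> 2pm; Retro -> 2pm; Roadmap -> 2pm; Sync -> 2pm.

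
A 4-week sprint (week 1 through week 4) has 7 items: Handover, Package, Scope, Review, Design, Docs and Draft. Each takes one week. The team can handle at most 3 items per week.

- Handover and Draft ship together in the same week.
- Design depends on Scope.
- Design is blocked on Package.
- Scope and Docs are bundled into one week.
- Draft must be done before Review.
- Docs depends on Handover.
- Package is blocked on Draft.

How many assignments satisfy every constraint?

13

Splitting on Handover: it can be week 1 (12), week 2 (1). Listing each branch's schedules as (Package, Scope, Review, Design, Docs, Draft) by week number:
Handover=week 1: (2,2,3,3,2,1) (2,2,3,4,2,1) (2,2,4,3,2,1) (2,2,4,4,2,1) (2,3,2,4,3,1) (2,3,3,4,3,1) (2,3,4,4,3,1) (3,2,2,4,2,1) (3,2,3,4,2,1) (3,2,4,4,2,1) (3,3,2,4,3,1) (3,3,4,4,3,1) — 12.
Handover=week 2: (3,3,4,4,3,2) — 1.
Summing: 12 + 1 = 13.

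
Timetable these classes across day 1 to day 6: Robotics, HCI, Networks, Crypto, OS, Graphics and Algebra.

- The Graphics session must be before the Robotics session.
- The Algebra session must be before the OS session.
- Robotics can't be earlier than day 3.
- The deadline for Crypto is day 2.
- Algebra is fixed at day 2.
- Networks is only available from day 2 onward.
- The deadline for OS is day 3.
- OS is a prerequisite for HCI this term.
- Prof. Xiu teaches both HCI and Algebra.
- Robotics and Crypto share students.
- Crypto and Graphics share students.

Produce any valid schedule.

OS=day 3, Robotics=day 3, Graphics=day 2, HCI=day 4, Networks=day 2, Crypto=day 1, Algebra=day 2

Checking: Graphics(day 2) before Robotics(day 3); Algebra(day 2) before OS(day 3); OS(day 3) before HCI(day 4); Robotics(day 3) != Crypto(day 1); Crypto(day 1) != Graphics(day 2); HCI(day 4) != Algebra(day 2); Crypto=day 1 in [day 1,day 2]; Networks=day 2 in [day 2,day 6]; OS=day 3 in [day 1,day 3]; Robotics=day 3 in [day 3,day 6]; Algebra=day 2 in [day 2,day 2].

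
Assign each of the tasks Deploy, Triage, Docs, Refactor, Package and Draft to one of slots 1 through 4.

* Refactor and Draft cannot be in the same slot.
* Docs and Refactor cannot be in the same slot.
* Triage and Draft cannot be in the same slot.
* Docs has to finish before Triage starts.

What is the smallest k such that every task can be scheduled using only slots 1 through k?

The precedence chain requires at least 2 distinct slots.
2 works (last occupied slot: 2): for example Refactor=2, Triage=2, Draft=1, Package=1, Deploy=1, Docs=1.

2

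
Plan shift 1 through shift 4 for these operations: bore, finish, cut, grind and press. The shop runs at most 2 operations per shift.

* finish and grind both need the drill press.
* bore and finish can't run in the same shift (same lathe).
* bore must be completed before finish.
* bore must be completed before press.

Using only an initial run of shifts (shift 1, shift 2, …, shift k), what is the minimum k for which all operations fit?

3

The precedence chain requires at least 2 distinct shifts.
With at most 2 per shift and 5 operations, at least 3 shifts are needed.
3 works (last occupied shift: shift 3): for example grind=shift 3, cut=shift 1, press=shift 2, finish=shift 2, bore=shift 1.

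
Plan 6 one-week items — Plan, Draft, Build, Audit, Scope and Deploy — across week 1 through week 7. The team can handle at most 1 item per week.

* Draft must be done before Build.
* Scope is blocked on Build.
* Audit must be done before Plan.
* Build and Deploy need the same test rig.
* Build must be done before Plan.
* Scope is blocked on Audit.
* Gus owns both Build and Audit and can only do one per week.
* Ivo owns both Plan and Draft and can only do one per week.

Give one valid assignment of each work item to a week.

Scope=week 5, Draft=week 1, Deploy=week 6, Audit=week 3, Build=week 2, Plan=week 4

Checking: Draft(week 1) before Build(week 2); Build(week 2) before Plan(week 4); Audit(week 3) before Scope(week 5); Build(week 2) before Scope(week 5); Audit(week 3) before Plan(week 4); Build(week 2) != Deploy(week 6); Build(week 2) != Audit(week 3); Plan(week 4) != Draft(week 1); max 1 per week (cap 1).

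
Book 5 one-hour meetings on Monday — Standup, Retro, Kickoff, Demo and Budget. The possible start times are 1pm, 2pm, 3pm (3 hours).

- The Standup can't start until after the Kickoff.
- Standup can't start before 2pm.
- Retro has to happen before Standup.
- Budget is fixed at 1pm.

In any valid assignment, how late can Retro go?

Downstream work caps Retro at 2pm.
Retro at 2pm is achievable: Retro -> 2pm; Standup -> 3pm; Demo -> 1pm; Kickoff -> 1pm; Budget -> 1pm.

2pm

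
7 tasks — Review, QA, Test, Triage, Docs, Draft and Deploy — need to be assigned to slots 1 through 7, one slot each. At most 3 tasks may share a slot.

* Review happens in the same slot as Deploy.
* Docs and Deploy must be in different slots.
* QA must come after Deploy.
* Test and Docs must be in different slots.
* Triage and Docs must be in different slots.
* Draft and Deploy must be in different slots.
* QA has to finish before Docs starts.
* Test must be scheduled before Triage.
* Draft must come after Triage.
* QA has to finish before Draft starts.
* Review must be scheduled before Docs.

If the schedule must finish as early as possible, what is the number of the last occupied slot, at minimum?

3

The precedence chain requires at least 3 distinct slots.
With at most 3 per slot and 7 tasks, at least 3 slots are needed.
3 works (last occupied slot: 3): for example Test=1, QA=2, Review=1, Deploy=1, Docs=3, Draft=3, Triage=2.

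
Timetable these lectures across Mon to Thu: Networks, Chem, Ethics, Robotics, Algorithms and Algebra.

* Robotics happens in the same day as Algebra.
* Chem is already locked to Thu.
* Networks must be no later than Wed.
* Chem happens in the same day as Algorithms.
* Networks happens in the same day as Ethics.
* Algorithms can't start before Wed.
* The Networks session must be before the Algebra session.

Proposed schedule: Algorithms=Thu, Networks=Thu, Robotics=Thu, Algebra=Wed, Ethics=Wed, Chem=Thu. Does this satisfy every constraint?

No. The Networks session must be before the Algebra session is not satisfied.

Chem is already locked to Thu — holds.
Algorithms can't start before Wed — holds.
The Networks session must be before the Algebra session — violated.
Chem happens in the same day as Algorithms — holds.
Networks happens in the same day as Ethics — violated.
Robotics happens in the same day as Algebra — violated.
Networks must be no later than Wed — violated.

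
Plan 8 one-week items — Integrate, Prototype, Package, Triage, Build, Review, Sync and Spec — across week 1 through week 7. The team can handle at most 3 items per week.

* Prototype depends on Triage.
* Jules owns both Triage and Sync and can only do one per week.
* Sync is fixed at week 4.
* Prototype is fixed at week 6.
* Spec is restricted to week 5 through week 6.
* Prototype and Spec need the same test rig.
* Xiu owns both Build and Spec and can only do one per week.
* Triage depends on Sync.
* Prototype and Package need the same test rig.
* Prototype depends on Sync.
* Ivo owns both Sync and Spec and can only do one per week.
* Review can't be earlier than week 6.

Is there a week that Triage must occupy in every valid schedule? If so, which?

week 5

Sync is fixed at week 4 and must come before Triage, so Triage is at least week 5.
Prototype is fixed at week 6 and must come after Triage, so Triage is at most week 5.
So Triage must be week 5.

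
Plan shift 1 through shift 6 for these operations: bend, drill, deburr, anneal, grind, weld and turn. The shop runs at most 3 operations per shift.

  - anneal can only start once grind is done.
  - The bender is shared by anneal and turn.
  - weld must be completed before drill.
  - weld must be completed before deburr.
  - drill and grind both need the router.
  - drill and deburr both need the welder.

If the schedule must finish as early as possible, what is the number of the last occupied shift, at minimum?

shift 3

The precedence chain requires at least 2 distinct shifts.
With at most 3 per shift and 7 operations, at least 3 shifts are needed.
3 works (last occupied shift: shift 3): for example turn=shift 3, drill=shift 2, grind=shift 1, anneal=shift 2, bend=shift 1, deburr=shift 3, weld=shift 1.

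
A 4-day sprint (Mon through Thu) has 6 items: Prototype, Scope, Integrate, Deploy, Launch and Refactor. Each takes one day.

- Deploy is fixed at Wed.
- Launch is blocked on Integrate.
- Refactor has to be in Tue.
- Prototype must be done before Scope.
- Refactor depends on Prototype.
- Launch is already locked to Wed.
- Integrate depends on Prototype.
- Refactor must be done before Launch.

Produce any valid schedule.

Integrate=Tue; Refactor=Tue; Deploy=Wed; Launch=Wed; Scope=Tue; Prototype=Mon

Checking: Prototype(Mon) before Refactor(Tue); Integrate(Tue) before Launch(Wed); Refactor(Tue) before Launch(Wed); Prototype(Mon) before Scope(Tue); Prototype(Mon) before Integrate(Tue); Refactor=Tue in [Tue,Tue]; Launch=Wed in [Wed,Wed]; Deploy=Wed in [Wed,Wed].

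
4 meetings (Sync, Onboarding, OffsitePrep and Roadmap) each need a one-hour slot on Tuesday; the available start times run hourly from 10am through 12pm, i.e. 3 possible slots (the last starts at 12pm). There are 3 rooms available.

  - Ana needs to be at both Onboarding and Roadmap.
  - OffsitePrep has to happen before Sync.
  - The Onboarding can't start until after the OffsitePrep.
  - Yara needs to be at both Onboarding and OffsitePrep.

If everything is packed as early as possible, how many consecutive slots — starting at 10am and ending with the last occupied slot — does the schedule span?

2 slots

The precedence chain requires at least 2 distinct slots.
With at most 3 per slot and 4 meetings, at least 2 slots are needed.
2 works (last occupied slot: 11am): for example Sync -> 11am, Roadmap -> 10am, OffsitePrep -> 10am, Onboarding -> 11am.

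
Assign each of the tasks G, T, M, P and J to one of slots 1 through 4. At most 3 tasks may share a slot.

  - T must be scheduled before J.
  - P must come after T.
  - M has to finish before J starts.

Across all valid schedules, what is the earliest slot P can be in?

Precedence pushes P to at least 2.
P at 2 is achievable: M -> 1; G -> 1; J -> 2; P -> 2; T -> 1.

2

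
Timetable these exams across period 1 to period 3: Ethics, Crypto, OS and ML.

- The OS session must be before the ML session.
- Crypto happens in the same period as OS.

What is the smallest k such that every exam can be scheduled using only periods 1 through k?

The precedence chain requires at least 2 distinct periods.
2 works (last occupied period: period 2): for example Crypto in period 1, OS in period 1, Ethics in period 1, ML in period 2.

2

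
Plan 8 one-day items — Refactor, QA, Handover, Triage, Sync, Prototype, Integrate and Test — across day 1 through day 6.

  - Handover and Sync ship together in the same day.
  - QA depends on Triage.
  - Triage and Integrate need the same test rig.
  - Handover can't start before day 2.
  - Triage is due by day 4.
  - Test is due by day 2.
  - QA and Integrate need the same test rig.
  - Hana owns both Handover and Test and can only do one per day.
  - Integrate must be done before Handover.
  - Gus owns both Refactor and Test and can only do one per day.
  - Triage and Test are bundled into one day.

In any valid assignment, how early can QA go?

Precedence pushes QA to at least day 2.
QA at day 2 is achievable: Handover -> day 4; QA -> day 2; Test -> day 1; Integrate -> day 3; Refactor -> day 2; Prototype -> day 1; Sync -> day 4; Triage -> day 1.

day 2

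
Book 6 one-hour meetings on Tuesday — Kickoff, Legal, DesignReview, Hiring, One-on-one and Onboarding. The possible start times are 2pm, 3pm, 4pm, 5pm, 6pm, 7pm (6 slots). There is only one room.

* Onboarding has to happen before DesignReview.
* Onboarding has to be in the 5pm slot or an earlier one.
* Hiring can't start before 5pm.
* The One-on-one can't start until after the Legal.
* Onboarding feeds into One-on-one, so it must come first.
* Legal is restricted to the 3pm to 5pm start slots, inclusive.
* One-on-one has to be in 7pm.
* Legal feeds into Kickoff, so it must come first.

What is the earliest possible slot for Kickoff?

4pm

Precedence pushes Kickoff to at least 4pm.
Kickoff at 4pm is achievable: DesignReview -> 6pm, One-on-one -> 7pm, Hiring -> 5pm, Kickoff -> 4pm, Onboarding -> 2pm, Legal -> 3pm.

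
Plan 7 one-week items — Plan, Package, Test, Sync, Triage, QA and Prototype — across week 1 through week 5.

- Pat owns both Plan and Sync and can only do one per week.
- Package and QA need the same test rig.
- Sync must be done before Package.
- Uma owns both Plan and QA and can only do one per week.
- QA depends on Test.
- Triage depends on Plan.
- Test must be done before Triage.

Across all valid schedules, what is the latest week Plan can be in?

week 4

Downstream work caps Plan at week 4.
Plan at week 4 is achievable: Test in week 1, Plan in week 4, Sync in week 1, Prototype in week 1, QA in week 3, Triage in week 5, Package in week 2.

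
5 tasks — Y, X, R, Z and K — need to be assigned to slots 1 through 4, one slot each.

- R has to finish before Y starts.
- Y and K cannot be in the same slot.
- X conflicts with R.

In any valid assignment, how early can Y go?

Precedence pushes Y to at least 2.
Y at 2 is achievable: R -> 1, K -> 1, Y -> 2, X -> 2, Z -> 1.

2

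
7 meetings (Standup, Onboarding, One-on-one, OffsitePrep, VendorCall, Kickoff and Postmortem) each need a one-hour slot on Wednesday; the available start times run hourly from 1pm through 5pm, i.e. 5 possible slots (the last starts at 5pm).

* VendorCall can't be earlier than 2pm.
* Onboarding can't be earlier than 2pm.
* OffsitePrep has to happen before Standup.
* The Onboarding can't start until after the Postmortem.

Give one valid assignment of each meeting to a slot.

OffsitePrep=1pm; Kickoff=1pm; Onboarding=2pm; VendorCall=2pm; One-on-one=1pm; Postmortem=1pm; Standup=2pm

Checking: OffsitePrep(1pm) before Standup(2pm); Postmortem(1pm) before Onboarding(2pm); Onboarding=2pm in [2pm,5pm]; VendorCall=2pm in [2pm,5pm].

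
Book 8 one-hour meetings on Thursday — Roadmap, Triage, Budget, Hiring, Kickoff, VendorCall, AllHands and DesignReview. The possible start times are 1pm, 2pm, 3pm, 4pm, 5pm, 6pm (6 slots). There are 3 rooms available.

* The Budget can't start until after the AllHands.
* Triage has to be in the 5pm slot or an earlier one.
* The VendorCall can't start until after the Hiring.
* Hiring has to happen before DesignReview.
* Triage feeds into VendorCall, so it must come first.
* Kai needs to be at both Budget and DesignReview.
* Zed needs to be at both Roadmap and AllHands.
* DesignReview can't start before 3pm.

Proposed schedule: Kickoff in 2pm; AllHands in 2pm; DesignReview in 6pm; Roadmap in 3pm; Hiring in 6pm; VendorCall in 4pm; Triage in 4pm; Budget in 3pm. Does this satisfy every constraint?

Triage has to be in the 5pm slot or an earlier one — holds.
The Budget can't start until after the AllHands — holds.
There are 3 rooms available — holds.
Kai needs to be at both Budget and DesignReview — holds.
Triage feeds into VendorCall, so it must come first — violated.
The VendorCall can't start until after the Hiring — violated.
DesignReview can't start before 3pm — holds.
Zed needs to be at both Roadmap and AllHands — holds.
Hiring has to happen before DesignReview — violated.

No — it violates: The VendorCall can't start until after the Hiring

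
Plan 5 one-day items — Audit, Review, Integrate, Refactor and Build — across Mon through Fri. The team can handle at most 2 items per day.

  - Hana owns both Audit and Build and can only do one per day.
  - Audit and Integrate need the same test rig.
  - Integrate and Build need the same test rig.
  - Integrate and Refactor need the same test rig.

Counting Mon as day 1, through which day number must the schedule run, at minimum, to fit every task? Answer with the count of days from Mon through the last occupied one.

3 days

With at most 2 per day and 5 tasks, at least 3 days are needed.
3 works (last occupied day: Wed): for example Integrate in Tue, Review in Mon, Build in Wed, Refactor in Wed, Audit in Mon.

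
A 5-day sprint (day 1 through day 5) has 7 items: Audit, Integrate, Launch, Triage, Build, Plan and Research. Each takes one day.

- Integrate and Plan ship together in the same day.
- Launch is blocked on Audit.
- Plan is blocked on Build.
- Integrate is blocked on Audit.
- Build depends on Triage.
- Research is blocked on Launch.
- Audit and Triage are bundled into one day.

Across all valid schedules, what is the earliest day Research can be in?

day 3

Precedence pushes Research to at least day 3.
Research at day 3 is achievable: Integrate -> day 3; Build -> day 2; Plan -> day 3; Launch -> day 2; Triage -> day 1; Audit -> day 1; Research -> day 3.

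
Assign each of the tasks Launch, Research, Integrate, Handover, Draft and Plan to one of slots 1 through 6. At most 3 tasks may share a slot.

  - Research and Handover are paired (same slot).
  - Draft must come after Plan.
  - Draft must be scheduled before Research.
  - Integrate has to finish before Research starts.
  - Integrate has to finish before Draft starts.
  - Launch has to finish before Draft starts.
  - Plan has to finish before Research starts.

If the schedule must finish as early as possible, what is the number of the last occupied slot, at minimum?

The precedence chain requires at least 3 distinct slots.
With at most 3 per slot and 6 tasks, at least 2 slots are needed.
3 works (last occupied slot: 3): for example Research in 3; Launch in 1; Integrate in 1; Draft in 2; Plan in 1; Handover in 3.

slot 3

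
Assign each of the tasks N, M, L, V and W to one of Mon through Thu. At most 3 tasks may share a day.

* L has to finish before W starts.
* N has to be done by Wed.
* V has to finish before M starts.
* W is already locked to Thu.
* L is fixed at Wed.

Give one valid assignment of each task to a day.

N -> Mon; W -> Thu; M -> Tue; V -> Mon; L -> Wed

Checking: V(Mon) before M(Tue); L(Wed) before W(Thu); L=Wed in [Wed,Wed]; N=Mon in [Mon,Wed]; W=Thu in [Thu,Thu]; max 2 per day (cap 3).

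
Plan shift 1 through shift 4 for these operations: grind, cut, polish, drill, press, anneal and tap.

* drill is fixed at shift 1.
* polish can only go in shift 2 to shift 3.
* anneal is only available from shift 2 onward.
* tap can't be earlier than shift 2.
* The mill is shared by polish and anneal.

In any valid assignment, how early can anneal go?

shift 2

Anneal is available from shift 2.
anneal at shift 2 is achievable: grind -> shift 1; tap -> shift 2; polish -> shift 3; press -> shift 1; drill -> shift 1; cut -> shift 1; anneal -> shift 2.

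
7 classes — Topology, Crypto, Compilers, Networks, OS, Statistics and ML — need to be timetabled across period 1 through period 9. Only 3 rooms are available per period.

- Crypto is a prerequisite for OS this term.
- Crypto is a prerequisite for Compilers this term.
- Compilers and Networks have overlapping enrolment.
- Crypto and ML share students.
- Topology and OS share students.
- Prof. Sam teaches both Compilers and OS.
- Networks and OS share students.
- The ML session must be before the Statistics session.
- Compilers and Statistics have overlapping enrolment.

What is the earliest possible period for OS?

Precedence pushes OS to at least period 2.
OS at period 2 is achievable: Networks=period 1; ML=period 2; OS=period 2; Crypto=period 1; Statistics=period 4; Compilers=period 3; Topology=period 1.

period 2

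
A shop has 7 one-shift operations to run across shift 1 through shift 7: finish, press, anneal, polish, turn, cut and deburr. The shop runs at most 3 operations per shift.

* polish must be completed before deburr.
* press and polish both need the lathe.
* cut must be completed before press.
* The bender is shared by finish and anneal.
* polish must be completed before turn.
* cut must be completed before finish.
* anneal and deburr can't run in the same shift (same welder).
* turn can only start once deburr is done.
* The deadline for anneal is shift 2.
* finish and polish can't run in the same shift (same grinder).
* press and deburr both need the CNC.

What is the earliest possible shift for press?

Precedence pushes press to at least shift 2.
press at shift 2 is achievable: polish -> shift 1; press -> shift 2; anneal -> shift 1; cut -> shift 1; finish -> shift 2; turn -> shift 4; deburr -> shift 3.

shift 2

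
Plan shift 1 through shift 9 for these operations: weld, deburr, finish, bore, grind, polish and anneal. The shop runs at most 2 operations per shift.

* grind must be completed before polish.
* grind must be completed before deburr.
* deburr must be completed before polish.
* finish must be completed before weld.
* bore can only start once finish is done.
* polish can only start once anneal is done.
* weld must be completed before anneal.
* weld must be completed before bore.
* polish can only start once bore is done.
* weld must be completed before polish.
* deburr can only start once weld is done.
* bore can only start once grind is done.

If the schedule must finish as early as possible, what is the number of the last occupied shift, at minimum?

The precedence chain requires at least 4 distinct shifts.
With at most 2 per shift and 7 operations, at least 4 shifts are needed.
Could 4 shifts be enough, i.e. nothing placed later than shift 4? No: bore must come after finish (at shift 1 or later) → {shift 2, shift 3, shift 4}; finish must come before bore (at shift 4 or earlier) → {shift 1, shift 2, shift 3}; polish must come after weld (at shift 1 or later) → {shift 2, shift 3, shift 4}; weld must come before polish (at shift 4 or earlier) → {shift 1, shift 2, shift 3}; weld must come after finish (at shift 1 or later) → {shift 2, shift 3}; grind must come before bore (at shift 4 or earlier) → {shift 1, shift 2, shift 3}; anneal must come after weld (at shift 2 or later) → {shift 3, shift 4}; deburr must come after grind (at shift 1 or later) → {shift 2, shift 3, shift 4}; deburr must come after weld (at shift 2 or later) → {shift 3, shift 4}; polish must come after deburr (at shift 3 or later) → {shift 4}; deburr must come before polish (at shift 4 or earlier) → {shift 3}; bore must come after weld (at shift 2 or later) → {shift 3, shift 4}; anneal must come before polish (at shift 4 or earlier) → {shift 3}; bore must come before polish (at shift 4 or earlier) → {shift 3}; that puts deburr, bore and anneal all in shift 3 — more than 2 per shift.
So 4 shifts is not enough.
5 works (last occupied shift: shift 5): for example anneal -> shift 4; polish -> shift 5; bore -> shift 3; grind -> shift 1; weld -> shift 2; finish -> shift 1; deburr -> shift 3.

5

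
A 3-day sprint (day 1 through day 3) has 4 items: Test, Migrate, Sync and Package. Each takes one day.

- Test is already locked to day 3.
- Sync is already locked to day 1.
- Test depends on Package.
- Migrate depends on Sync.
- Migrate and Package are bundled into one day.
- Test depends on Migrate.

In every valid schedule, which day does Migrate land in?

Sync is fixed at day 1 and must come before Migrate, so Migrate is at least day 2.
Test is fixed at day 3 and must come after Migrate, so Migrate is at most day 2.
So Migrate must be day 2.

day 2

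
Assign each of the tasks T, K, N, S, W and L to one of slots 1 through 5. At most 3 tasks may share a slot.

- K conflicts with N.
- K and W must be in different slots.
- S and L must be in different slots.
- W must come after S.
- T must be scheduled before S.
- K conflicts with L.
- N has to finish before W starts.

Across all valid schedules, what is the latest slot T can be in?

Downstream work caps T at 3.
T at 3 is achievable: L=1, W=5, T=3, K=2, S=4, N=1.

3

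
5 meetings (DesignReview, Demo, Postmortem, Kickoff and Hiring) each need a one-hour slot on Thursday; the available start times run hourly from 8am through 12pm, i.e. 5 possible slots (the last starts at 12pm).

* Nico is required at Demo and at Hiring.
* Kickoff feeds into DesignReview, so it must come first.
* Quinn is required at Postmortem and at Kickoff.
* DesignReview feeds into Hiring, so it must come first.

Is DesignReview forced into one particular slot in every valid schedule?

No

DesignReview can be 9am (e.g. Kickoff -> 8am; Hiring -> 10am; DesignReview -> 9am; Demo -> 8am; Postmortem -> 9am) or 10am (e.g. Demo in 8am, DesignReview in 10am, Hiring in 11am, Kickoff in 8am, Postmortem in 9am).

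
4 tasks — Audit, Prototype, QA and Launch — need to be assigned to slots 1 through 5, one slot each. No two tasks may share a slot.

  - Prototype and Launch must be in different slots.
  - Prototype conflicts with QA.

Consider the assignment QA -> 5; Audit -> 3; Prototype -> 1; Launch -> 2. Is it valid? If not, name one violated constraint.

Valid

Prototype and Launch must be in different slots — holds.
No two tasks may share a slot — holds.
Prototype conflicts with QA — holds.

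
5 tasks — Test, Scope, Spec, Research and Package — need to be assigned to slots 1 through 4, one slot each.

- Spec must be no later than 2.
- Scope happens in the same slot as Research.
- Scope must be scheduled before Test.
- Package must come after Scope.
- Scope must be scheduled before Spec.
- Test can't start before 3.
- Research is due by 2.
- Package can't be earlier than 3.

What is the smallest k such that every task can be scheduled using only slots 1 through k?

3

The precedence chain requires at least 2 distinct slots.
Test can't be placed before 3, so the schedule must run through at least slot 3.
3 works (last occupied slot: 3): for example Package=3; Research=1; Test=3; Spec=2; Scope=1.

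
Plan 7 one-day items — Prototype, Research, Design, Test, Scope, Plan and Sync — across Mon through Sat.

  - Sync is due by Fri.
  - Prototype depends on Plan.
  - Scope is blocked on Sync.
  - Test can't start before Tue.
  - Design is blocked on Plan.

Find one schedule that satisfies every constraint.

Plan -> Mon, Design -> Tue, Prototype -> Tue, Scope -> Tue, Research -> Mon, Sync -> Mon, Test -> Tue

Checking: Plan(Mon) before Prototype(Tue); Sync(Mon) before Scope(Tue); Plan(Mon) before Design(Tue); Test=Tue in [Tue,Sat]; Sync=Mon in [Mon,Fri].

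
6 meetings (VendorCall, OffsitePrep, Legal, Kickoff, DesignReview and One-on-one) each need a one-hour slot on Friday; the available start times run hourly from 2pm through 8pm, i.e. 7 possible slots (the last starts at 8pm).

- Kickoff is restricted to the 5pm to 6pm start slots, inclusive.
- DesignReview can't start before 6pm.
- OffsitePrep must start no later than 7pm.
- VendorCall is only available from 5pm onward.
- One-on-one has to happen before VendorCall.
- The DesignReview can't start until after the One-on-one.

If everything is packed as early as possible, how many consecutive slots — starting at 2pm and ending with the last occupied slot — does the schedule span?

The precedence chain requires at least 2 distinct slots.
DesignReview can't be placed before 6pm — that is slot 5 counting from 2pm — so the schedule must run through at least 5 slots.
5 works (last occupied slot: 6pm): for example OffsitePrep=2pm, Kickoff=5pm, Legal=2pm, VendorCall=5pm, DesignReview=6pm, One-on-one=2pm.

5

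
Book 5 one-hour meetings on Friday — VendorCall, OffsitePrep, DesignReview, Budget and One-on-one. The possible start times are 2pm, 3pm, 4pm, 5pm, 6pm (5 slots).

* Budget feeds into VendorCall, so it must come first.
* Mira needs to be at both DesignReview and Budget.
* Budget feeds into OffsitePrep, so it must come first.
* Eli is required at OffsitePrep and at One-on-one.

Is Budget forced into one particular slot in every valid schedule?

Budget can be 2pm (e.g. One-on-one in 2pm; VendorCall in 3pm; Budget in 2pm; DesignReview in 3pm; OffsitePrep in 3pm) or 3pm (e.g. DesignReview in 2pm; OffsitePrep in 4pm; Budget in 3pm; One-on-one in 2pm; VendorCall in 4pm).

No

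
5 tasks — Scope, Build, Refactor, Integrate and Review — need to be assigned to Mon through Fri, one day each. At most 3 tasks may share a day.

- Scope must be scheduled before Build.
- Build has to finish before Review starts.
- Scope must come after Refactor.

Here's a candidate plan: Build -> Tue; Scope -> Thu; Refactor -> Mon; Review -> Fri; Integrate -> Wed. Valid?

Build has to finish before Review starts — holds.
Scope must come after Refactor — holds.
At most 3 tasks may share a day — holds.
Scope must be scheduled before Build — violated.

Invalid. Scope must be scheduled before Build.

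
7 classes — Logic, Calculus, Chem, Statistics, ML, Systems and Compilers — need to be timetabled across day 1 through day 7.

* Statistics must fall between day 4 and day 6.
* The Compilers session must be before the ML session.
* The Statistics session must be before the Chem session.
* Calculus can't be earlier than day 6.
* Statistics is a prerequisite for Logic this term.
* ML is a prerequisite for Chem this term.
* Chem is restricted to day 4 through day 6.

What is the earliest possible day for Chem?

Chem is available from day 4; precedence pushes Chem to at least day 5; Chem's own window allows nothing later than day 6.
Chem at day 5 is achievable: ML in day 2; Systems in day 1; Chem in day 5; Compilers in day 1; Statistics in day 4; Logic in day 5; Calculus in day 6.

day 5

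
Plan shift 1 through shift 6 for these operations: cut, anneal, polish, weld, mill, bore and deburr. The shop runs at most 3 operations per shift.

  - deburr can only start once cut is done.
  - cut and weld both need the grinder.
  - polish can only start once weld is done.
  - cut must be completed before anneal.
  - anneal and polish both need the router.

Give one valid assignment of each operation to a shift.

weld=shift 2, anneal=shift 2, bore=shift 1, polish=shift 3, cut=shift 1, mill=shift 1, deburr=shift 2

Checking: cut(shift 1) before anneal(shift 2); weld(shift 2) before polish(shift 3); cut(shift 1) before deburr(shift 2); anneal(shift 2) != polish(shift 3); cut(shift 1) != weld(shift 2); max 3 per shift (cap 3).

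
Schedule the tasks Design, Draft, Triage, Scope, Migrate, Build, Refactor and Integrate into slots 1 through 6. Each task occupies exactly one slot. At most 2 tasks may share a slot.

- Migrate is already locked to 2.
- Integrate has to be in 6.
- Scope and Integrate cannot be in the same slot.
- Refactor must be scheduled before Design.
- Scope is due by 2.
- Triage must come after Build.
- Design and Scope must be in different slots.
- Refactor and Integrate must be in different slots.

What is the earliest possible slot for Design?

Precedence pushes Design to at least 2.
Design at 2 is achievable: Design in 2; Build in 3; Draft in 3; Integrate in 6; Migrate in 2; Triage in 4; Refactor in 1; Scope in 1.

2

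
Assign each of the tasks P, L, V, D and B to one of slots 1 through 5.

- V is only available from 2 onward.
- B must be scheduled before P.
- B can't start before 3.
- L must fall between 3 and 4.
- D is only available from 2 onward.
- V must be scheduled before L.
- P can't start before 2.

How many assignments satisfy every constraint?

Splitting on P: it can be 4 (12), 5 (24). Listing each branch's schedules as (L, V, D, B):
P=4: (3,2,2,3) (3,2,3,3) (3,2,4,3) (3,2,5,3) (4,2,2,3) (4,2,3,3) (4,2,4,3) (4,2,5,3) (4,3,2,3) (4,3,3,3) (4,3,4,3) (4,3,5,3) — 12.
P=5: (3,2,2,3) (3,2,2,4) (3,2,3,3) (3,2,3,4) (3,2,4,3) (3,2,4,4) (3,2,5,3) (3,2,5,4) (4,2,2,3) (4,2,2,4) (4,2,3,3) (4,2,3,4) (4,2,4,3) (4,2,4,4) (4,2,5,3) (4,2,5,4) (4,3,2,3) (4,3,2,4) (4,3,3,3) (4,3,3,4) (4,3,4,3) (4,3,4,4) (4,3,5,3) (4,3,5,4) — 24.
Summing: 12 + 24 = 36.

36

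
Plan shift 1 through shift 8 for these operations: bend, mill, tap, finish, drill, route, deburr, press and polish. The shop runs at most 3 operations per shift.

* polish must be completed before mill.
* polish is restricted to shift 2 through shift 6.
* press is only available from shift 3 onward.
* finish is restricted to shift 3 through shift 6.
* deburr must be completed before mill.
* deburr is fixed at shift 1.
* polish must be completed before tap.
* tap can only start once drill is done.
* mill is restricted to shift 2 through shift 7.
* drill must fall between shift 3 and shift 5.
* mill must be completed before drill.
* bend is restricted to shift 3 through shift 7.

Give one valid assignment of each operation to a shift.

mill=shift 3, tap=shift 5, polish=shift 2, bend=shift 3, deburr=shift 1, press=shift 4, finish=shift 3, drill=shift 4, route=shift 1

Checking: polish(shift 2) before mill(shift 3); mill(shift 3) before drill(shift 4); deburr(shift 1) before mill(shift 3); polish(shift 2) before tap(shift 5); drill(shift 4) before tap(shift 5); deburr=shift 1 in [shift 1,shift 1]; mill=shift 3 in [shift 2,shift 7]; drill=shift 4 in [shift 3,shift 5]; press=shift 4 in [shift 3,shift 8]; finish=shift 3 in [shift 3,shift 6]; bend=shift 3 in [shift 3,shift 7]; polish=shift 2 in [shift 2,shift 6]; max 3 per shift (cap 3).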